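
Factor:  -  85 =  - 5^1 * 17^1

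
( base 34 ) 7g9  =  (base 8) 20705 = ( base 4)2013011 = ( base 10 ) 8645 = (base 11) 654A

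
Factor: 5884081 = 7^1 * 103^1*8161^1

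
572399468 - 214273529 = 358125939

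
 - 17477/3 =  - 5826 + 1/3 = - 5825.67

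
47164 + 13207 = 60371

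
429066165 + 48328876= 477395041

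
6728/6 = 1121 + 1/3 = 1121.33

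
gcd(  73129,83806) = 1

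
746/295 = 2 + 156/295 = 2.53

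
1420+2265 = 3685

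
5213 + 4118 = 9331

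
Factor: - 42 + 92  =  50 =2^1 * 5^2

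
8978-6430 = 2548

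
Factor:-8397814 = - 2^1*43^1*97649^1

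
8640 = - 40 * ( - 216) 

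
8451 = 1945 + 6506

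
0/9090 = 0=0.00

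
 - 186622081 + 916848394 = 730226313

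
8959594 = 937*9562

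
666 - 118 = 548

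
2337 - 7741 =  - 5404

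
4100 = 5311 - 1211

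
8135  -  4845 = 3290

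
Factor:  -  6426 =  - 2^1* 3^3*7^1 *17^1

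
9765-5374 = 4391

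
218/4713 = 218/4713 = 0.05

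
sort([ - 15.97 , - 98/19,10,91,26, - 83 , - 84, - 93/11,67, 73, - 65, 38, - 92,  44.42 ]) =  [ - 92, - 84, - 83, - 65, - 15.97, - 93/11, - 98/19,10, 26, 38,  44.42,67, 73,91 ] 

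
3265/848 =3 + 721/848 = 3.85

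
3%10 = 3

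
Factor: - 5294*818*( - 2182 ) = 2^3*409^1*1091^1*2647^1 = 9449133544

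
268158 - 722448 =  - 454290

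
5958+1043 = 7001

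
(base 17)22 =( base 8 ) 44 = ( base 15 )26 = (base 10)36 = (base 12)30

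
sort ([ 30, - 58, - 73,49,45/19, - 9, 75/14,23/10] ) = [ - 73 , - 58,- 9,23/10,45/19,75/14,30,  49]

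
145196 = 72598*2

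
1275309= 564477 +710832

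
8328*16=133248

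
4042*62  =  250604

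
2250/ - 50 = - 45 + 0/1 = - 45.00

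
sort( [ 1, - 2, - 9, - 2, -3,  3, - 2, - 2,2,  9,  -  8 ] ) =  [ - 9, - 8, - 3,-2, - 2 , - 2, - 2,  1,2,3,9 ]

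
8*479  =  3832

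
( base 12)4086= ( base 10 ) 7014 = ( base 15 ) 2129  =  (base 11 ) 52a7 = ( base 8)15546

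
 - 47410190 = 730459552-777869742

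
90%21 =6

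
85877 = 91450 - 5573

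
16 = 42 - 26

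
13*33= 429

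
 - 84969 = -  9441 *9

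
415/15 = 83/3 = 27.67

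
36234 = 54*671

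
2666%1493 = 1173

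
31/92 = 31/92 = 0.34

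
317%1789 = 317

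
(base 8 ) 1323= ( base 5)10343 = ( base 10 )723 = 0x2d3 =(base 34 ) l9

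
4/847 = 4/847 = 0.00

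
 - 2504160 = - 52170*48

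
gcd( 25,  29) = 1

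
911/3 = 303 + 2/3 = 303.67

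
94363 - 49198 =45165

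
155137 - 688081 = - 532944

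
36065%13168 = 9729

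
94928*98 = 9302944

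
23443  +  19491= 42934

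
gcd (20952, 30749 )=97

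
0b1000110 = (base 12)5a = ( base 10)70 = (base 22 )34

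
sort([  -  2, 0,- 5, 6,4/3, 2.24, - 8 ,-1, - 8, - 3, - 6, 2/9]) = [-8, - 8, -6, -5, - 3, -2,  -  1, 0,2/9,4/3, 2.24,6] 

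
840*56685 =47615400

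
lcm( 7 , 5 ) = 35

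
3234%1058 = 60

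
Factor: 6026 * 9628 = 2^3*23^1*29^1*83^1*131^1 = 58018328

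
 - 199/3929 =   -  199/3929 = - 0.05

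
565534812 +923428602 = 1488963414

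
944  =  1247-303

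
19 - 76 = - 57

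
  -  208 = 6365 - 6573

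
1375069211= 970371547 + 404697664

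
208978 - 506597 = -297619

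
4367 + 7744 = 12111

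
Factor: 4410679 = 7^1*13^1* 19^1*2551^1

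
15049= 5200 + 9849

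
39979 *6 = 239874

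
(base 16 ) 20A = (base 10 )522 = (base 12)376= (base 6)2230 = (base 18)1b0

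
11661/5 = 2332 + 1/5 = 2332.20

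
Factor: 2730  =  2^1*3^1*5^1*7^1*13^1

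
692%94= 34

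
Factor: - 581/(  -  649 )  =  7^1*11^ ( - 1 ) * 59^ ( - 1 )*83^1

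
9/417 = 3/139= 0.02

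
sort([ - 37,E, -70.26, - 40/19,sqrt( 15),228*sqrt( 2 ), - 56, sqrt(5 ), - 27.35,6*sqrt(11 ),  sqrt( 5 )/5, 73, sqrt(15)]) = [ - 70.26, - 56, - 37, - 27.35, - 40/19,sqrt( 5 )/5, sqrt( 5 ), E,  sqrt( 15),sqrt( 15), 6*sqrt (11 ), 73, 228*sqrt( 2)]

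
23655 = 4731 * 5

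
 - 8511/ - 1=8511+0/1 = 8511.00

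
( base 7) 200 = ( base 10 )98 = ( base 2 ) 1100010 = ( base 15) 68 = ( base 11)8A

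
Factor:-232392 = - 2^3*3^1*23^1 * 421^1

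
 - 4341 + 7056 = 2715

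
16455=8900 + 7555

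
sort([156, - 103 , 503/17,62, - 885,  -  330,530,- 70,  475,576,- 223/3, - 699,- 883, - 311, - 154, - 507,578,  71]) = [ -885 ,-883, - 699,-507, - 330, - 311,-154, - 103, - 223/3,-70, 503/17, 62,  71,156, 475 , 530, 576,  578]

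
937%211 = 93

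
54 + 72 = 126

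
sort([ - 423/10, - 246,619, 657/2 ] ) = [ - 246, - 423/10,657/2,619]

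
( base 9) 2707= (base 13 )c04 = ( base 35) 1N2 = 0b11111110000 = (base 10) 2032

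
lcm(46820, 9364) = 46820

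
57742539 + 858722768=916465307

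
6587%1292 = 127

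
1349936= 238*5672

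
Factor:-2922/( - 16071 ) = 2^1*11^(-1 ) = 2/11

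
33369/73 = 457 + 8/73= 457.11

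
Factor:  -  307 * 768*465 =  - 2^8*3^2*5^1*31^1 * 307^1 = -  109635840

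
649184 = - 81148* ( - 8)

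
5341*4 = 21364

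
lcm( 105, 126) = 630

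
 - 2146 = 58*(-37)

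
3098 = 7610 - 4512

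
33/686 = 33/686 = 0.05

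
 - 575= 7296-7871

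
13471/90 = 13471/90=149.68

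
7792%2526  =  214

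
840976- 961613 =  -120637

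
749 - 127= 622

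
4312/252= 17 + 1/9  =  17.11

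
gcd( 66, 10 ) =2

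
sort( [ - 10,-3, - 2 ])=[ - 10,  -  3,-2 ]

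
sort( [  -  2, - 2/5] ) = [-2, - 2/5 ] 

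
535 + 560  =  1095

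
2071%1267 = 804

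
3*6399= 19197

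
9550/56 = 4775/28 = 170.54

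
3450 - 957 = 2493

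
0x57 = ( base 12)73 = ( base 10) 87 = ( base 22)3L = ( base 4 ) 1113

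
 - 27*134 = - 3618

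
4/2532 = 1/633 = 0.00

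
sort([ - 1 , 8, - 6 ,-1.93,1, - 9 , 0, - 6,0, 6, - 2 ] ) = [ - 9, - 6, - 6,-2, -1.93 , - 1,0, 0,1, 6,8 ]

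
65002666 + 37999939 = 103002605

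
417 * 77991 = 32522247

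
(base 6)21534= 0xBC2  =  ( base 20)7AA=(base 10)3010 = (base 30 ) 3AA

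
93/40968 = 31/13656=0.00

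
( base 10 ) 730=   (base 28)Q2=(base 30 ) OA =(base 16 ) 2DA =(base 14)3a2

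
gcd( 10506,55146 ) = 6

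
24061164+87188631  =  111249795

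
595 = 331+264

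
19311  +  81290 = 100601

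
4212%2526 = 1686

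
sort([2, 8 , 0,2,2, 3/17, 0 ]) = [0, 0, 3/17, 2,2,2 , 8] 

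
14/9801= 14/9801 = 0.00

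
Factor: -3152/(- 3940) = 2^2*5^( -1) = 4/5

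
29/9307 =29/9307 = 0.00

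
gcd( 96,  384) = 96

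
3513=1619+1894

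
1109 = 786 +323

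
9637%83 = 9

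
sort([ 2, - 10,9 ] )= [  -  10, 2, 9 ]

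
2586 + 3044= 5630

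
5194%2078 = 1038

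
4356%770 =506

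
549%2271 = 549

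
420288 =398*1056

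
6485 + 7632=14117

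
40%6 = 4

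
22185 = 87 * 255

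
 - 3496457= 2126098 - 5622555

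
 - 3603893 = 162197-3766090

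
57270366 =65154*879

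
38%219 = 38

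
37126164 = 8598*4318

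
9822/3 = 3274  =  3274.00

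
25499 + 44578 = 70077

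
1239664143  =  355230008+884434135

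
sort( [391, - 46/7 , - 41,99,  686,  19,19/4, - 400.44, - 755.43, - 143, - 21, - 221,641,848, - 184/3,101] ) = [  -  755.43, - 400.44, - 221, -143, - 184/3 , - 41, - 21, - 46/7,19/4,19,99,101,391, 641, 686, 848 ] 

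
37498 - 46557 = -9059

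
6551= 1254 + 5297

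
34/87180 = 17/43590= 0.00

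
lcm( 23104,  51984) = 207936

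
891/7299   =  99/811 = 0.12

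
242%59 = 6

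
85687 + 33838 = 119525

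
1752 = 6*292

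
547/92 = 547/92 = 5.95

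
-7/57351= - 1 + 8192/8193=- 0.00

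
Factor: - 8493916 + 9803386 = 1309470 = 2^1*3^1*5^1*43649^1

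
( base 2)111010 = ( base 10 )58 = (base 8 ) 72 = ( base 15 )3D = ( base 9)64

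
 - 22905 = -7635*3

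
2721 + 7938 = 10659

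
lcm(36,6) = 36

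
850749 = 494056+356693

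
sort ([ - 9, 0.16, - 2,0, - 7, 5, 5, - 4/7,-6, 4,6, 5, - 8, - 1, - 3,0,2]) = [ - 9, - 8, - 7, - 6,- 3,- 2, - 1,-4/7, 0,0,0.16,2,4,5,5 , 5, 6]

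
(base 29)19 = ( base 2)100110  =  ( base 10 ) 38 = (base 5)123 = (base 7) 53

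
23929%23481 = 448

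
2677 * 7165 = 19180705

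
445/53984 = 445/53984 = 0.01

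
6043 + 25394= 31437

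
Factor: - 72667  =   - 7^2 *1483^1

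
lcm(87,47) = 4089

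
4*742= 2968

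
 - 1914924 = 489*( - 3916 ) 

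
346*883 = 305518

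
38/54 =19/27 = 0.70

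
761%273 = 215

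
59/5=59/5 = 11.80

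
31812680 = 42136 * 755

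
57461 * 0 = 0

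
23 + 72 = 95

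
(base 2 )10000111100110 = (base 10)8678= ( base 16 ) 21e6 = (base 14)323C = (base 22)HKA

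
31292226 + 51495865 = 82788091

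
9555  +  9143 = 18698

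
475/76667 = 475/76667 = 0.01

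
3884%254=74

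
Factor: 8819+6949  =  2^3*3^3*73^1 =15768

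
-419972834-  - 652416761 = 232443927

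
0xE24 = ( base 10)3620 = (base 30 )40K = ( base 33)3an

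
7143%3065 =1013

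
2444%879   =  686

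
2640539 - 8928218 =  - 6287679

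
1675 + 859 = 2534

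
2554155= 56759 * 45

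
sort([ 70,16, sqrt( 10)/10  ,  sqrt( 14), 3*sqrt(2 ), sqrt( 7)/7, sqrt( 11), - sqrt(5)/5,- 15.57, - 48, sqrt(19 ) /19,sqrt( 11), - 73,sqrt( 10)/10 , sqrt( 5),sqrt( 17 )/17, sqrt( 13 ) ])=[  -  73, - 48,- 15.57, - sqrt( 5)/5, sqrt( 19) /19,sqrt( 17 )/17, sqrt( 10) /10  ,  sqrt( 10 ) /10,sqrt( 7 )/7, sqrt( 5), sqrt( 11), sqrt( 11),  sqrt(13),  sqrt( 14),3*sqrt( 2), 16,70] 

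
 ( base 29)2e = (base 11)66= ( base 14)52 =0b1001000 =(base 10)72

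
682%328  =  26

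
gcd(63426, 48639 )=93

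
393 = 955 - 562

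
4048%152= 96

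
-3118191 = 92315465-95433656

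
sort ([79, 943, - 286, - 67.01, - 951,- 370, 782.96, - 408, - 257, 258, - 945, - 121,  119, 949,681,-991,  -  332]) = [ - 991, - 951 , - 945, - 408 , - 370, - 332,  -  286, - 257,-121, - 67.01, 79,119,258,681, 782.96, 943, 949]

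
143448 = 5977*24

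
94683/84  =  31561/28 = 1127.18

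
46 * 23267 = 1070282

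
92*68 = 6256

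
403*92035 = 37090105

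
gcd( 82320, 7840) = 3920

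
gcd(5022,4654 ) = 2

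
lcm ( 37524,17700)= 938100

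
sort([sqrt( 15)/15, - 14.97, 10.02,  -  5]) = [ - 14.97, -5,sqrt (15)/15,10.02]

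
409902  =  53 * 7734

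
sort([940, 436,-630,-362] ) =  [-630, - 362,436,940] 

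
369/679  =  369/679  =  0.54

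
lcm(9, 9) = 9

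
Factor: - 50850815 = - 5^1*23^1*442181^1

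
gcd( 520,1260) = 20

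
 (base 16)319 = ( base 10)793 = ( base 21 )1GG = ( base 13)490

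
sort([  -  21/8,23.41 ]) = [-21/8 , 23.41] 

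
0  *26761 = 0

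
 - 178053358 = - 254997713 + 76944355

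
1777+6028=7805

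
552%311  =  241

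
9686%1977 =1778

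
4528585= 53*85445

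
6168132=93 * 66324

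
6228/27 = 230 + 2/3 = 230.67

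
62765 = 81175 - 18410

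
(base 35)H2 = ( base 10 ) 597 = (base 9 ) 733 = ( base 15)29c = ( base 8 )1125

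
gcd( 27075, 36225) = 75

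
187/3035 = 187/3035 = 0.06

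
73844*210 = 15507240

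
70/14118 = 35/7059 = 0.00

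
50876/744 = 68  +  71/186 = 68.38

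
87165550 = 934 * 93325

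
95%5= 0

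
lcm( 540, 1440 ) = 4320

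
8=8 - 0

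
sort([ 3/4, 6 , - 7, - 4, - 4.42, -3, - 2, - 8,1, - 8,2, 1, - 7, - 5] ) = [ - 8, - 8, - 7, - 7, - 5,  -  4.42,  -  4, - 3, - 2,3/4,1, 1,2,6]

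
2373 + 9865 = 12238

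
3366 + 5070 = 8436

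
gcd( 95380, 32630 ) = 2510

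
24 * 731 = 17544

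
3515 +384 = 3899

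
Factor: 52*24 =1248 = 2^5*3^1 *13^1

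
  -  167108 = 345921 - 513029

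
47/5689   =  47/5689 = 0.01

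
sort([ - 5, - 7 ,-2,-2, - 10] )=[ - 10,-7, - 5, - 2, - 2 ] 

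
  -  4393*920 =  - 4041560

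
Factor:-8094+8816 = 2^1  *  19^2 = 722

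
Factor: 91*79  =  7189 = 7^1 *13^1*79^1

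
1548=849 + 699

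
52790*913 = 48197270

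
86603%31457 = 23689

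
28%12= 4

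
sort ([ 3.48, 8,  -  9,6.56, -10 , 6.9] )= [ - 10, - 9, 3.48, 6.56, 6.9,8]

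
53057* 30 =1591710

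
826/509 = 826/509 = 1.62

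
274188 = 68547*4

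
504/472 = 1+4/59 = 1.07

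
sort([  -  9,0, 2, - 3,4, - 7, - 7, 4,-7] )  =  [-9, - 7, - 7, - 7, - 3,  0,2,4,  4 ] 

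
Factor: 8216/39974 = 52/253 = 2^2*11^( - 1)*13^1* 23^( - 1)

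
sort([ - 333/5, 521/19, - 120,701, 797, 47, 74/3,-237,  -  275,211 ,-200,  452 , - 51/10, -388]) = [-388,  -  275,-237, - 200,-120, - 333/5,-51/10, 74/3, 521/19,47,211, 452, 701 , 797 ]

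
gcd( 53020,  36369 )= 1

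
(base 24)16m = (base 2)1011100110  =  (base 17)29B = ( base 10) 742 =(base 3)1000111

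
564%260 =44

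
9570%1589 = 36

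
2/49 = 2/49 = 0.04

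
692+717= 1409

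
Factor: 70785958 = 2^1*31^1*37^1*59^1*523^1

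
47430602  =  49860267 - 2429665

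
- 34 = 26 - 60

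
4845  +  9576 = 14421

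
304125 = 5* 60825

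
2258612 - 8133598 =  -  5874986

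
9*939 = 8451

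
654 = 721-67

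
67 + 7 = 74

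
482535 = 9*53615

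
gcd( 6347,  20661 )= 1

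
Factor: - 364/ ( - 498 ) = 2^1*3^( - 1) * 7^1*13^1 * 83^(  -  1 ) = 182/249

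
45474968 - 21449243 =24025725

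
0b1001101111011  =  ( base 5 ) 124422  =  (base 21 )B6A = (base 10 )4987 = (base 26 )79L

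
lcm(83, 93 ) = 7719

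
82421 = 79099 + 3322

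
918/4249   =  918/4249=0.22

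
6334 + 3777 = 10111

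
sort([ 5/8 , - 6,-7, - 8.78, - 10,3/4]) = [ - 10, -8.78,-7, - 6,5/8,  3/4]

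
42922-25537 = 17385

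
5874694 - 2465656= 3409038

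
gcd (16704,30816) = 288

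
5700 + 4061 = 9761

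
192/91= 2 + 10/91 = 2.11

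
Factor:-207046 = - 2^1* 7^1 * 23^1*643^1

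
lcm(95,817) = 4085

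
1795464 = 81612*22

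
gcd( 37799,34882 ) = 1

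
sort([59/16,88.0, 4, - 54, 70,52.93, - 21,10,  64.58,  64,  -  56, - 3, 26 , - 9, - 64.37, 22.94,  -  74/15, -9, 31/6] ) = [ -64.37,  -  56,  -  54 ,-21,  -  9, - 9,- 74/15,-3, 59/16, 4,31/6, 10,22.94, 26, 52.93,64, 64.58, 70 , 88.0] 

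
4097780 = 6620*619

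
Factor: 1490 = 2^1*5^1*149^1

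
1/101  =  1/101 = 0.01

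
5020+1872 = 6892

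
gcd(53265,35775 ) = 795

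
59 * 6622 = 390698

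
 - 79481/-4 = 79481/4 = 19870.25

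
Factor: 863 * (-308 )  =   -2^2*7^1*11^1*863^1  =  - 265804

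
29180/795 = 36 + 112/159= 36.70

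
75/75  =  1 = 1.00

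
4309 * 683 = 2943047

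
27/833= 27/833 = 0.03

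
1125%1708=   1125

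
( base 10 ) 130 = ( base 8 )202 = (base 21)64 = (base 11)109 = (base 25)55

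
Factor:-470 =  - 2^1*5^1*47^1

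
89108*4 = 356432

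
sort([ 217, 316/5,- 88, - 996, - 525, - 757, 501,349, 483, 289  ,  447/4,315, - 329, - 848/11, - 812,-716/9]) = [ - 996,  -  812, - 757, - 525 , - 329, - 88, - 716/9,  -  848/11,316/5, 447/4, 217,289,315,  349, 483, 501]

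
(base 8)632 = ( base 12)2a2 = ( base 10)410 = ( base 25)ga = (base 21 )JB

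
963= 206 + 757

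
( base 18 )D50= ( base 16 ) 10CE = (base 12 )25a6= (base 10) 4302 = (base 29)53a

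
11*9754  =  107294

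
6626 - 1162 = 5464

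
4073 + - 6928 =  - 2855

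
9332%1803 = 317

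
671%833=671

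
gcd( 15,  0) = 15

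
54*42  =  2268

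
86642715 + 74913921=161556636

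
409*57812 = 23645108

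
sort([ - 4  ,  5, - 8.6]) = [ - 8.6, - 4, 5]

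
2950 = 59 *50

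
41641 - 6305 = 35336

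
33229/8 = 33229/8 =4153.62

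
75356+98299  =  173655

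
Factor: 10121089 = 11^1 * 103^1*8933^1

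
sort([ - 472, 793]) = [ - 472,793 ]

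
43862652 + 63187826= 107050478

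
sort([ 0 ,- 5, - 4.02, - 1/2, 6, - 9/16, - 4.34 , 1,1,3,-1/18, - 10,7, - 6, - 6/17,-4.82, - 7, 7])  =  [ - 10, - 7, - 6, - 5 , - 4.82, - 4.34,  -  4.02, - 9/16, - 1/2 ,  -  6/17,-1/18, 0,1,1, 3, 6,7,7]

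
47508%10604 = 5092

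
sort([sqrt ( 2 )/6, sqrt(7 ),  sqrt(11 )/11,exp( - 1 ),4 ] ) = [ sqrt( 2) /6,  sqrt(11) /11,exp( - 1),sqrt( 7 ),4 ]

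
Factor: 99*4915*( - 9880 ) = -2^3*3^2*5^2*11^1 * 13^1*19^1* 983^1  =  - 4807459800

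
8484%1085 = 889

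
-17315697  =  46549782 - 63865479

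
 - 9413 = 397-9810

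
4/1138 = 2/569 = 0.00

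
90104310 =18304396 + 71799914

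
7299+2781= 10080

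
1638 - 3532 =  - 1894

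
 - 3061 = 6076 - 9137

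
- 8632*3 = -25896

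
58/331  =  58/331=0.18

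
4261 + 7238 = 11499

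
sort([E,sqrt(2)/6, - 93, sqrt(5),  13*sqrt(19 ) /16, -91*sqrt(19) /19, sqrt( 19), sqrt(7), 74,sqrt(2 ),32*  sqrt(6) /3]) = [ - 93, - 91*sqrt(19 ) /19, sqrt(2 )/6, sqrt(2),sqrt( 5 ), sqrt(7), E,13* sqrt( 19 ) /16,sqrt(19),32*sqrt( 6 ) /3,  74 ] 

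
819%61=26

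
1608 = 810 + 798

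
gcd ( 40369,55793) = 1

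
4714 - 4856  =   - 142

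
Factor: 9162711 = 3^2*17^1 * 59887^1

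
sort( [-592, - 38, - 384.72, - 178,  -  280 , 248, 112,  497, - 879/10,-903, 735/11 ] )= [-903,  -  592 , - 384.72, - 280, - 178, -879/10,-38, 735/11, 112,248,497 ]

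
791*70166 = 55501306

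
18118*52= 942136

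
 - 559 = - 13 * 43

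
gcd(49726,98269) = 1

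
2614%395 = 244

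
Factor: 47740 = 2^2 * 5^1 * 7^1  *  11^1*31^1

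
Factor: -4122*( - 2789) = 2^1*3^2*229^1*2789^1= 11496258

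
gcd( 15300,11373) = 51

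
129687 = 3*43229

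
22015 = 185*119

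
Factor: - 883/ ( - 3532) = 2^( - 2 ) = 1/4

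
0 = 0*376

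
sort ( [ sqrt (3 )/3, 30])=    [sqrt( 3 )/3,  30]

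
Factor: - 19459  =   - 11^1 *29^1*61^1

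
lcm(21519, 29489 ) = 796203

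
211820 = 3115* 68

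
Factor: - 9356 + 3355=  - 6001=- 17^1*353^1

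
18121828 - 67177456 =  - 49055628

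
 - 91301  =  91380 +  - 182681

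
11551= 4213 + 7338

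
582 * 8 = 4656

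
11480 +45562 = 57042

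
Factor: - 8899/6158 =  - 2^( - 1)*11^1*809^1*3079^ ( - 1)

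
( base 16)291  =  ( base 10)657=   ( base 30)lr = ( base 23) 15D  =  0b1010010001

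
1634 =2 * 817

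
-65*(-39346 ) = 2557490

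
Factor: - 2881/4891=- 43^1  *73^( - 1) = - 43/73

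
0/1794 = 0= 0.00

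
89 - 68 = 21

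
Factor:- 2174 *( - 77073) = 167556702 = 2^1*3^1  *  23^1*1087^1*1117^1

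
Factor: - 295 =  - 5^1*59^1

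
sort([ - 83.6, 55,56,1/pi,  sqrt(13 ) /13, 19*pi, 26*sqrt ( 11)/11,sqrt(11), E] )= [-83.6,sqrt( 13)/13,  1/pi,E, sqrt ( 11),26 * sqrt(11 ) /11, 55,56, 19*pi] 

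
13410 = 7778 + 5632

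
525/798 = 25/38 = 0.66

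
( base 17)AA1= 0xBF5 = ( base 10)3061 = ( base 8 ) 5765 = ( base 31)35n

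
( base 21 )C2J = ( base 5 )132403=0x14E9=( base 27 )797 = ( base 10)5353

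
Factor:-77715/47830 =  -  2^( - 1 )*3^2*11^1*157^1*4783^( - 1 ) = - 15543/9566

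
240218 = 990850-750632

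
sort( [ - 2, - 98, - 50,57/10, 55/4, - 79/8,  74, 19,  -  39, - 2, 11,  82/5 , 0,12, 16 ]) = [ - 98, - 50, - 39 , - 79/8, - 2, - 2, 0, 57/10, 11,12, 55/4, 16, 82/5, 19 , 74] 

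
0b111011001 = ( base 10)473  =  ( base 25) in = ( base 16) 1D9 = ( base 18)185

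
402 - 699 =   -  297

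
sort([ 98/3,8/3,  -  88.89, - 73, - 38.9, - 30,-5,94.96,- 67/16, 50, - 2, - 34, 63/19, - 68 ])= [-88.89,  -  73, - 68, - 38.9, - 34, - 30 , - 5 ,- 67/16, - 2,8/3, 63/19,  98/3, 50,94.96 ]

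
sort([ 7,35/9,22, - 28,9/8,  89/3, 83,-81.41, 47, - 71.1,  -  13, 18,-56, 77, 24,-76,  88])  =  [  -  81.41, - 76,- 71.1 , - 56,- 28 ,  -  13, 9/8, 35/9, 7, 18,22, 24 , 89/3,47, 77, 83, 88 ]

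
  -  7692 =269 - 7961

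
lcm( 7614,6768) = 60912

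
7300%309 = 193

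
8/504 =1/63 = 0.02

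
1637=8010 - 6373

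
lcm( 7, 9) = 63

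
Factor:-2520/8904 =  - 15/53 = -3^1*5^1*53^(-1)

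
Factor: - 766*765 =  - 2^1*3^2*5^1*17^1 * 383^1 = - 585990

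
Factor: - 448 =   -  2^6*7^1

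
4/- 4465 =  - 4/4465= -0.00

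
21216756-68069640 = - 46852884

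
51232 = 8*6404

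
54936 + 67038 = 121974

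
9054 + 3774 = 12828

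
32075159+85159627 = 117234786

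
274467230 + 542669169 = 817136399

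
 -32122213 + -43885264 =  - 76007477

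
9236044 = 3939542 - - 5296502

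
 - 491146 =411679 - 902825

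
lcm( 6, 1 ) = 6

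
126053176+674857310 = 800910486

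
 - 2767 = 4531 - 7298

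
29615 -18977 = 10638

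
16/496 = 1/31 = 0.03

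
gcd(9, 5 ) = 1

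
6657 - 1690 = 4967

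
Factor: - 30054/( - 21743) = 2^1*3^1*17^ ( - 1 )*1279^(-1) *5009^1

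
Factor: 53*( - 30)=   -  1590 = -2^1*3^1*5^1*53^1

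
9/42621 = 3/14207 = 0.00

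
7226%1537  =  1078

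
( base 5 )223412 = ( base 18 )16b8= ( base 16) 1f2e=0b1111100101110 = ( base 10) 7982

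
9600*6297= 60451200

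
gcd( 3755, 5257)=751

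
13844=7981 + 5863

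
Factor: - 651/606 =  - 2^( - 1) * 7^1 * 31^1*101^(-1)   =  -217/202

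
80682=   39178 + 41504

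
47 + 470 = 517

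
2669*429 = 1145001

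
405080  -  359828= 45252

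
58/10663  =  58/10663=0.01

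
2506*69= 172914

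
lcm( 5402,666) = 48618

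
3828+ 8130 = 11958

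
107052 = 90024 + 17028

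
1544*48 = 74112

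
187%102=85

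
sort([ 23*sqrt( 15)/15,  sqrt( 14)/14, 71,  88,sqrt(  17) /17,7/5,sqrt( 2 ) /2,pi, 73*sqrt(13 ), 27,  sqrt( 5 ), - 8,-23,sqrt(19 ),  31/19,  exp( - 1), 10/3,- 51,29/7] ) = [ - 51, - 23, - 8, sqrt ( 17 )/17,  sqrt ( 14 )/14, exp(  -  1 ),sqrt( 2 ) /2, 7/5, 31/19,sqrt( 5 ),pi,10/3, 29/7,sqrt( 19),  23*sqrt(15 )/15,27,  71,  88, 73*sqrt(13) ] 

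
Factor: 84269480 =2^3*5^1*2106737^1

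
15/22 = 15/22 = 0.68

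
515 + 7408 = 7923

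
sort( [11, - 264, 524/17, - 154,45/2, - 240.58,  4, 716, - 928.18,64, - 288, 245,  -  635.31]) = [ - 928.18 , - 635.31, - 288, - 264, - 240.58,- 154,4,11, 45/2, 524/17, 64,245, 716]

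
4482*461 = 2066202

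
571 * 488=278648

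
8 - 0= 8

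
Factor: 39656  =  2^3*4957^1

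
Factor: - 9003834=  - 2^1*3^2*7^1*19^1*3761^1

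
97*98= 9506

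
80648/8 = 10081 = 10081.00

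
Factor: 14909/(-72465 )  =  -3^( - 1)*5^( - 1) * 17^1 * 877^1*4831^( - 1)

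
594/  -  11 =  - 54/1  =  - 54.00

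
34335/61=562 + 53/61 = 562.87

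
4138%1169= 631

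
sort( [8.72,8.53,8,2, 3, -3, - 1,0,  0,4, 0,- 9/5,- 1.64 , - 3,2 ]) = [ - 3,  -  3,-9/5, - 1.64, - 1,0, 0,  0,  2,2,3 , 4,8,8.53, 8.72 ]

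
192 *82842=15905664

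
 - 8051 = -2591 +-5460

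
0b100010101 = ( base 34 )85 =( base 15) 137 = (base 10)277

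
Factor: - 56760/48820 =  -2^1*3^1*11^1 * 43^1*2441^ (-1) = - 2838/2441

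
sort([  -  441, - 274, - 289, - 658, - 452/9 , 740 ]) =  [ - 658, - 441,  -  289, - 274, - 452/9, 740 ] 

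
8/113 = 8/113 = 0.07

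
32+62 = 94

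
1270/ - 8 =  - 635/4 =-158.75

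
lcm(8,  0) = 0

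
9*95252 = 857268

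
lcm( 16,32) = 32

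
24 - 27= - 3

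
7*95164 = 666148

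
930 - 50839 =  - 49909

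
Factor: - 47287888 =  - 2^4*97^1 * 30469^1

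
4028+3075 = 7103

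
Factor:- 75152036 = -2^2*17^1*1105177^1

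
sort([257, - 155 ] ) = [ - 155 , 257] 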